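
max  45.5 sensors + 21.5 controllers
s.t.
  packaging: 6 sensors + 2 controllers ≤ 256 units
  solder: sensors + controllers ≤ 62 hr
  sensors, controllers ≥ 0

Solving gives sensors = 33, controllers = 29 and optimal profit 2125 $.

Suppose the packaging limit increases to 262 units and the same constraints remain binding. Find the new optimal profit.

Check each constraint at x*: packaging 256/256 (tight); solder 62/62 (tight).
Dual feasibility on the basic columns requires 6·y_packaging + 1·y_solder = 45.5, 2·y_packaging + 1·y_solder = 21.5.
→ y_packaging = 6 and y_solder = 9.5.
Δz = y_packaging·Δb = 6 × (6) = 36, so new z* = 2125 + 36 = 2161.

2161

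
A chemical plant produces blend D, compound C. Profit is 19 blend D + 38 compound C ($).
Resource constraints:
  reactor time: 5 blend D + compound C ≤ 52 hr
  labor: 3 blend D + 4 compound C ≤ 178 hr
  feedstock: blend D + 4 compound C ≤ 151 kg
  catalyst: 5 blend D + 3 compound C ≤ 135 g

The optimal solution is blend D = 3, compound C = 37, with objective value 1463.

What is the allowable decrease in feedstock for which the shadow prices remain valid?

140.6

Binding constraints: reactor time, feedstock. The basis is B = [[5,1],[1,4]] with det 19.
Per unit decrease in feedstock, x* moves by d = (0.0526, -0.2632).
The basis stays optimal until compound C reaches 0; allowable decrease = 140.6 kg.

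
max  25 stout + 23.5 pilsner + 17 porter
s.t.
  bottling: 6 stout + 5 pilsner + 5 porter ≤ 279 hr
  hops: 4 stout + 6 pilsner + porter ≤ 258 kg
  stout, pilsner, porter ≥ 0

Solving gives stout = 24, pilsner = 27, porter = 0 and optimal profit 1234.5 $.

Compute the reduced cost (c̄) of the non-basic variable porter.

At the optimum: bottling uses 279 of 279 (binding); hops uses 258 of 258 (binding).
Dual feasibility on the basic columns requires 6·y_bottling + 4·y_hops = 25, 5·y_bottling + 6·y_hops = 23.5.
Solving: y_bottling = 3.5, y_hops = 1.
Reduced cost of porter: c₃ − yᵀa₃ = 17 − (3.5·5 + 1·1) = 17 − 18.5 = -1.5.

-1.5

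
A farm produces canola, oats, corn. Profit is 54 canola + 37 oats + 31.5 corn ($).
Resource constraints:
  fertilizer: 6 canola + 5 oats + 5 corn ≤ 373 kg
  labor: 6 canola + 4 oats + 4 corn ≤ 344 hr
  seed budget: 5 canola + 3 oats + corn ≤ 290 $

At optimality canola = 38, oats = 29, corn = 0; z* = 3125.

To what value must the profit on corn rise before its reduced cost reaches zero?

37

At the optimum: fertilizer uses 373 of 373 (binding); labor uses 344 of 344 (binding); seed budget uses 277 of 290 (slack = 13).
Since seed budget is not tight, its dual is 0.
From A_Bᵀ y = c: 6·y_fertilizer + 6·y_labor = 54; 5·y_fertilizer + 4·y_labor = 37.
Solving: y_fertilizer = 1, y_labor = 8.
corn enters the basis when its profit ≥ yᵀa₃ = 1·5 + 8·4 = 37.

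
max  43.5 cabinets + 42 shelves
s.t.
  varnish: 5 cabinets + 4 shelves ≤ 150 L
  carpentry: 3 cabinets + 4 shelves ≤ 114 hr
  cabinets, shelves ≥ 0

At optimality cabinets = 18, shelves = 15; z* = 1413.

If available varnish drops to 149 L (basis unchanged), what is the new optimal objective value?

Check each constraint at x*: varnish 150/150 (tight); carpentry 114/114 (tight).
From A_Bᵀ y = c: 5·y_varnish + 3·y_carpentry = 43.5; 4·y_varnish + 4·y_carpentry = 42.
Solving: y_varnish = 6, y_carpentry = 4.5.
Δz = y_varnish·Δb = 6 × (-1) = -6, so new z* = 1413 − 6 = 1407.

1407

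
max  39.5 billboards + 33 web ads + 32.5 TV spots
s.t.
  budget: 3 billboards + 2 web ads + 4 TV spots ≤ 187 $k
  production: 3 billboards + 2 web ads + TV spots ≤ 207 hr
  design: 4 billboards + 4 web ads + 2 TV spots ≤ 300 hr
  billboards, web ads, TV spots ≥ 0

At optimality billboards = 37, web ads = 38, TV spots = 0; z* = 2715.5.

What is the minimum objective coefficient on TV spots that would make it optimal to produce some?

Check each constraint at x*: budget 187/187 (tight); production 187/207 (slack 20); design 300/300 (tight).
Slack constraints have shadow price 0 (complementary slackness).
The binding rows give the dual system: 3·y_budget + 4·y_design = 39.5 and 2·y_budget + 4·y_design = 33.
This yields shadow prices y_budget = 6.5, y_design = 5.
TV spots enters the basis when its profit ≥ yᵀa₃ = 6.5·4 + 5·2 = 36.

36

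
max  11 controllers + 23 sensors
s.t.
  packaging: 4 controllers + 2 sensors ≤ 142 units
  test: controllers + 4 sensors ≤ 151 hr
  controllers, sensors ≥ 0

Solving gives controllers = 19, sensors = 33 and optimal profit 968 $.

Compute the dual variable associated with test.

Both packaging and test are binding at x*.
Dual feasibility on the basic columns requires 4·y_packaging + 1·y_test = 11, 2·y_packaging + 4·y_test = 23.
→ y_packaging = 1.5 and y_test = 5.
Shadow price of test = 5.

5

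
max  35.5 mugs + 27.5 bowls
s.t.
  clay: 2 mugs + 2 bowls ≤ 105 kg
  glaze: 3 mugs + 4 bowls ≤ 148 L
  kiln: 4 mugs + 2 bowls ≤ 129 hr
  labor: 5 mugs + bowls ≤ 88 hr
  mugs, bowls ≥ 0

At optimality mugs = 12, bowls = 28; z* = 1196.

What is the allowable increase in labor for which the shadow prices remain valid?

Binding constraints: glaze, labor. The basis is B = [[3,4],[5,1]] with det -17.
Per unit increase in labor, x* moves by d = (0.2353, -0.1765).
The basis stays optimal until kiln becomes binding; allowable increase = 42.5 hr.

42.5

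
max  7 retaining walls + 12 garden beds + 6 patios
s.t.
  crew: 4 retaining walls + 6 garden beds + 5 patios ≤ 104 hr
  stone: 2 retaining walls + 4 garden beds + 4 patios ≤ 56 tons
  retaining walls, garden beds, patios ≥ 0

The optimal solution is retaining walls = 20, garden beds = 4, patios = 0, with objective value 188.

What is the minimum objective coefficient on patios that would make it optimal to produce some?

11

At the optimum: crew uses 104 of 104 (binding); stone uses 56 of 56 (binding).
The binding rows give the dual system: 4·y_crew + 2·y_stone = 7 and 6·y_crew + 4·y_stone = 12.
Solving: y_crew = 1, y_stone = 1.5.
patios enters the basis when its profit ≥ yᵀa₃ = 1·5 + 1.5·4 = 11.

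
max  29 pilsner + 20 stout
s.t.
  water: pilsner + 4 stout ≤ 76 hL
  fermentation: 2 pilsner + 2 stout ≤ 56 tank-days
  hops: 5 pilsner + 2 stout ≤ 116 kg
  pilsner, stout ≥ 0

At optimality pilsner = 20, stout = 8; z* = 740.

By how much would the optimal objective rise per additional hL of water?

0

Binding: fermentation and hops. Non-binding: water (24 unused).
Since water is not tight, its dual is 0.
Dual feasibility on the basic columns requires 2·y_fermentation + 5·y_hops = 29, 2·y_fermentation + 2·y_hops = 20.
Solving: y_fermentation = 7, y_hops = 3.
Shadow price of water = 0.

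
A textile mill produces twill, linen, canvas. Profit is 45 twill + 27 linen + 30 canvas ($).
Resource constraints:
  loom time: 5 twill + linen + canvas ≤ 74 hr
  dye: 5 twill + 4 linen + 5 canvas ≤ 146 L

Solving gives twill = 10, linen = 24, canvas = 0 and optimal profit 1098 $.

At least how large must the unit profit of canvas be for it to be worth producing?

33

At the optimum: loom time uses 74 of 74 (binding); dye uses 146 of 146 (binding).
Dual feasibility on the basic columns requires 5·y_loom time + 5·y_dye = 45, 1·y_loom time + 4·y_dye = 27.
This yields shadow prices y_loom time = 3, y_dye = 6.
canvas enters the basis when its profit ≥ yᵀa₃ = 3·1 + 6·5 = 33.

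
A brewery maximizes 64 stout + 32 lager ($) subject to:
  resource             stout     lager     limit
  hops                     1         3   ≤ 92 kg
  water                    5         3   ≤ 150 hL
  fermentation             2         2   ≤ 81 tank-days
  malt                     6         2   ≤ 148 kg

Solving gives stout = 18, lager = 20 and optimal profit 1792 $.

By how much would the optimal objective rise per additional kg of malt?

Binding: water and malt. Non-binding: hops (14 unused), fermentation (5 unused).
By complementary slackness, y = 0 for the non-binding constraints.
The binding rows give the dual system: 5·y_water + 6·y_malt = 64 and 3·y_water + 2·y_malt = 32.
→ y_water = 8 and y_malt = 4.
Shadow price of malt = 4.

4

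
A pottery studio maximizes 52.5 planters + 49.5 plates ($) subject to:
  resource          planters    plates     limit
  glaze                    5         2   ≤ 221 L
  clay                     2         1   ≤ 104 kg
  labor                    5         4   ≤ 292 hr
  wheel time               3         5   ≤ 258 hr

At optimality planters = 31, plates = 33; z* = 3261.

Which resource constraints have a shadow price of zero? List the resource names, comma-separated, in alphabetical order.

glaze: 221/221 (binding)
clay: 95/104 (slack 9)
labor: 287/292 (slack 5)
wheel time: 258/258 (binding)
By complementary slackness, a constraint with positive slack has shadow price 0 → clay, labor.

clay, labor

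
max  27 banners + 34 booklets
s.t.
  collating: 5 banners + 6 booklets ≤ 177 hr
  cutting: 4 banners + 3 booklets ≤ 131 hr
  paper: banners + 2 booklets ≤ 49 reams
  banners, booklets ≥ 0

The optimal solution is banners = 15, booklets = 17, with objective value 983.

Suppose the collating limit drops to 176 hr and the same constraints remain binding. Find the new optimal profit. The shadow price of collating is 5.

Δb = -1, so new z* = 983 + (5)·(-1) = 983 − 5 = 978.

978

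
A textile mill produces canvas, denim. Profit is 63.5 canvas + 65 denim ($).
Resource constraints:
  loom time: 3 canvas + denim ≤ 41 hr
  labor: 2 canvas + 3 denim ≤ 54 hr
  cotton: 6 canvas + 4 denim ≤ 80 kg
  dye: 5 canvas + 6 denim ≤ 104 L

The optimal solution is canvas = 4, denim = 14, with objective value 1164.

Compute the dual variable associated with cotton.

3.5

Check each constraint at x*: loom time 26/41 (slack 15); labor 50/54 (slack 4); cotton 80/80 (tight); dye 104/104 (tight).
Since loom time, labor are not tight, their duals are 0.
From A_Bᵀ y = c: 6·y_cotton + 5·y_dye = 63.5; 4·y_cotton + 6·y_dye = 65.
→ y_cotton = 3.5 and y_dye = 8.5.
Shadow price of cotton = 3.5.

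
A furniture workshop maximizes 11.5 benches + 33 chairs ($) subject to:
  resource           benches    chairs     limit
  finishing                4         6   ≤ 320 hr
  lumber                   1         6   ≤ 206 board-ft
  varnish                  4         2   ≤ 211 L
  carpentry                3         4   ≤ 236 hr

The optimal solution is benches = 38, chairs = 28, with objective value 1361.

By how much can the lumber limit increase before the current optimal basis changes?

Binding constraints: finishing, lumber. The basis is B = [[4,6],[1,6]] with det 18.
Per unit increase in lumber, x* moves by d = (-0.3333, 0.2222).
The basis stays optimal until benches reaches 0; allowable increase = 114 board-ft.

114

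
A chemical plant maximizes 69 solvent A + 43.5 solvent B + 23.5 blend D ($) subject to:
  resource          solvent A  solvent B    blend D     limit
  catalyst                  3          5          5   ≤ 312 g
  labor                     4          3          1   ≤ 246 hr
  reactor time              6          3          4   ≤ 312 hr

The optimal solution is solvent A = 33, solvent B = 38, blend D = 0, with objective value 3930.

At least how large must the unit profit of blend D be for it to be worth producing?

At the optimum: catalyst uses 289 of 312 (slack = 23); labor uses 246 of 246 (binding); reactor time uses 312 of 312 (binding).
By complementary slackness, y = 0 for the non-binding constraint.
The binding rows give the dual system: 4·y_labor + 6·y_reactor time = 69 and 3·y_labor + 3·y_reactor time = 43.5.
→ y_labor = 9 and y_reactor time = 5.5.
blend D enters the basis when its profit ≥ yᵀa₃ = 9·1 + 5.5·4 = 31.

31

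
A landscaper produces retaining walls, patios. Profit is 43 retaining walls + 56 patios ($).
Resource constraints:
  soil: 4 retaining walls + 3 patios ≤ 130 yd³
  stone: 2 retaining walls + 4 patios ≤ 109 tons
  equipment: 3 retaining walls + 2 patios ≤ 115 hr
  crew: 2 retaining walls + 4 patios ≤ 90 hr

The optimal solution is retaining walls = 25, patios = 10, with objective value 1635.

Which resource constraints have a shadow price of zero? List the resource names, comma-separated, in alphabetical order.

equipment, stone

soil: 130/130 (binding)
stone: 90/109 (slack 19)
equipment: 95/115 (slack 20)
crew: 90/90 (binding)
By complementary slackness, a constraint with positive slack has shadow price 0 → equipment, stone.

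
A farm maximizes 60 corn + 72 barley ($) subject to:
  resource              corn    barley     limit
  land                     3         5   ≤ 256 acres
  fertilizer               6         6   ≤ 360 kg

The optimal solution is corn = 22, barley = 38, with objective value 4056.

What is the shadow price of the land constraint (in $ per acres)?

6

At the optimum: land uses 256 of 256 (binding); fertilizer uses 360 of 360 (binding).
Dual feasibility on the basic columns requires 3·y_land + 6·y_fertilizer = 60, 5·y_land + 6·y_fertilizer = 72.
This yields shadow prices y_land = 6, y_fertilizer = 7.
Shadow price of land = 6.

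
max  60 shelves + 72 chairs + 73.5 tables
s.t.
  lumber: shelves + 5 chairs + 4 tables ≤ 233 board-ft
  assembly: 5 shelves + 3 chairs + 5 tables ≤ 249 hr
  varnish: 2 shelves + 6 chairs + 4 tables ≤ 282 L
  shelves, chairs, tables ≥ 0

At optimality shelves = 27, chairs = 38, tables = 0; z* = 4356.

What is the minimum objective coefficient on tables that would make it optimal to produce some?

Check each constraint at x*: lumber 217/233 (slack 16); assembly 249/249 (tight); varnish 282/282 (tight).
Slack constraints have shadow price 0 (complementary slackness).
Dual feasibility on the basic columns requires 5·y_assembly + 2·y_varnish = 60, 3·y_assembly + 6·y_varnish = 72.
Solving: y_assembly = 9, y_varnish = 7.5.
tables enters the basis when its profit ≥ yᵀa₃ = 9·5 + 7.5·4 = 75.

75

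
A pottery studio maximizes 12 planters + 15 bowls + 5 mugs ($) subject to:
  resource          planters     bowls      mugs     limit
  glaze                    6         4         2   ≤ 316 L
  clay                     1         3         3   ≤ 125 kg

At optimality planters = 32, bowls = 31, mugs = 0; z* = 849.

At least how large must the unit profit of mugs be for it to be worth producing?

Both glaze and clay are binding at x*.
Dual feasibility on the basic columns requires 6·y_glaze + 1·y_clay = 12, 4·y_glaze + 3·y_clay = 15.
Solving: y_glaze = 1.5, y_clay = 3.
mugs enters the basis when its profit ≥ yᵀa₃ = 1.5·2 + 3·3 = 12.

12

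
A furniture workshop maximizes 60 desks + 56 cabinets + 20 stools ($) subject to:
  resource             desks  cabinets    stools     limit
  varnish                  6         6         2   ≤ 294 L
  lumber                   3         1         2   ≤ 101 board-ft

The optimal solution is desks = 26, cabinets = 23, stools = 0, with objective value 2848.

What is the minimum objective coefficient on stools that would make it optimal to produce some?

At the optimum: varnish uses 294 of 294 (binding); lumber uses 101 of 101 (binding).
From A_Bᵀ y = c: 6·y_varnish + 3·y_lumber = 60; 6·y_varnish + 1·y_lumber = 56.
Solving: y_varnish = 9, y_lumber = 2.
stools enters the basis when its profit ≥ yᵀa₃ = 9·2 + 2·2 = 22.

22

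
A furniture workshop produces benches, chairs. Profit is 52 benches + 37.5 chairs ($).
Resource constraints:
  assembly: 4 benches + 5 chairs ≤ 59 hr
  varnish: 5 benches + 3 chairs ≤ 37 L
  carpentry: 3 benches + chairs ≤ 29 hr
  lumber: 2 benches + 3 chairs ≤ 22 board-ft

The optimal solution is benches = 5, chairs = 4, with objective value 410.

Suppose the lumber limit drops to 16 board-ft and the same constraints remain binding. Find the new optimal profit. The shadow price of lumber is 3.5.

Δb = -6, so new z* = 410 + (3.5)·(-6) = 410 − 21 = 389.

389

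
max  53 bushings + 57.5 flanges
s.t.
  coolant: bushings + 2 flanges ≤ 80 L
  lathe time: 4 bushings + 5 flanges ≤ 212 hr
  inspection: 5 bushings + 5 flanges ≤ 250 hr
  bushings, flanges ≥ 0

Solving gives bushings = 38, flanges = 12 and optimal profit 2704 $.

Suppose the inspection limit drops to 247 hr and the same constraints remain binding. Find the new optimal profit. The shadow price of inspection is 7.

2683

Δb = -3, so new z* = 2704 + (7)·(-3) = 2704 − 21 = 2683.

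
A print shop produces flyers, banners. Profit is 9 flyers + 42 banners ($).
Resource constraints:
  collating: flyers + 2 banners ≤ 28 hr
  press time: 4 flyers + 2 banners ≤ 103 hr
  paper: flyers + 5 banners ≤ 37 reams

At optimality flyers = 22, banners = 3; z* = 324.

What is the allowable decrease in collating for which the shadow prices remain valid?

13.2

Binding constraints: collating, paper. The basis is B = [[1,2],[1,5]] with det 3.
Per unit decrease in collating, x* moves by d = (-1.6667, 0.3333).
The basis stays optimal until flyers reaches 0; allowable decrease = 13.2 hr.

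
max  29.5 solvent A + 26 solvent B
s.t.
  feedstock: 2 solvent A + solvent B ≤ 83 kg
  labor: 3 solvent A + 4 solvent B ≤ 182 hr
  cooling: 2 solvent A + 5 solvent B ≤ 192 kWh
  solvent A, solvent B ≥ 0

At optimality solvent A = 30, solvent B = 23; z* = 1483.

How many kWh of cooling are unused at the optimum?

cooling used = 2·30 + 5·23 = 175; slack = 192 − 175 = 17.

17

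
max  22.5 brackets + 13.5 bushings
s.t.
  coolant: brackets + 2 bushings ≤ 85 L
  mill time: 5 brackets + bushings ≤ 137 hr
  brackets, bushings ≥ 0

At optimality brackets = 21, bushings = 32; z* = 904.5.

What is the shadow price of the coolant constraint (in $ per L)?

Both coolant and mill time are binding at x*.
The binding rows give the dual system: 1·y_coolant + 5·y_mill time = 22.5 and 2·y_coolant + 1·y_mill time = 13.5.
→ y_coolant = 5 and y_mill time = 3.5.
Shadow price of coolant = 5.

5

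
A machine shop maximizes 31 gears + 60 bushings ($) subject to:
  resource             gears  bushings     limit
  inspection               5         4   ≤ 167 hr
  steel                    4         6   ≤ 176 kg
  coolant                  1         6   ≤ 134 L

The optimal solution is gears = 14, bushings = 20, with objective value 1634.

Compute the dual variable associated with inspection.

0

Check each constraint at x*: inspection 150/167 (slack 17); steel 176/176 (tight); coolant 134/134 (tight).
Since inspection is not tight, its dual is 0.
The binding rows give the dual system: 4·y_steel + 1·y_coolant = 31 and 6·y_steel + 6·y_coolant = 60.
→ y_steel = 7 and y_coolant = 3.
Shadow price of inspection = 0.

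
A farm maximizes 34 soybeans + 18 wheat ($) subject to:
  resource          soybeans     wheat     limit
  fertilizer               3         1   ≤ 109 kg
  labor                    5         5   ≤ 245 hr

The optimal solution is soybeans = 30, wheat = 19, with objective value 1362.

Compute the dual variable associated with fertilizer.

8

Both fertilizer and labor are binding at x*.
From A_Bᵀ y = c: 3·y_fertilizer + 5·y_labor = 34; 1·y_fertilizer + 5·y_labor = 18.
Solving: y_fertilizer = 8, y_labor = 2.
Shadow price of fertilizer = 8.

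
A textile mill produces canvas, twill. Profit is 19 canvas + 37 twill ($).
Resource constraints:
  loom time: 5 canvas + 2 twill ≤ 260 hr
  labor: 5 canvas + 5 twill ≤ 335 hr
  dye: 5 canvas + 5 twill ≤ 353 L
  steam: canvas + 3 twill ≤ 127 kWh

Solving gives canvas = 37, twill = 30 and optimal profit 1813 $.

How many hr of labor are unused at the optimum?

0

labor used = 5·37 + 5·30 = 335; slack = 335 − 335 = 0.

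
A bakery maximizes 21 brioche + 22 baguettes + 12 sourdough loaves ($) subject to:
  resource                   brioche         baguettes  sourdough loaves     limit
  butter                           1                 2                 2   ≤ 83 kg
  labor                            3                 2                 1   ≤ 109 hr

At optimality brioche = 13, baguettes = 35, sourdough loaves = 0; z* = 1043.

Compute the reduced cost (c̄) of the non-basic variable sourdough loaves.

-5

At the optimum: butter uses 83 of 83 (binding); labor uses 109 of 109 (binding).
From A_Bᵀ y = c: 1·y_butter + 3·y_labor = 21; 2·y_butter + 2·y_labor = 22.
Solving: y_butter = 6, y_labor = 5.
Reduced cost of sourdough loaves: c₃ − yᵀa₃ = 12 − (6·2 + 5·1) = 12 − 17 = -5.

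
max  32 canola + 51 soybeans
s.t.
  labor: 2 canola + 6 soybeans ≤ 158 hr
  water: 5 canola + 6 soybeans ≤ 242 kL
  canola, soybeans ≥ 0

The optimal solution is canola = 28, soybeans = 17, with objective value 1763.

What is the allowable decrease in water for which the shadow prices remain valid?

Binding constraints: labor, water. The basis is B = [[2,6],[5,6]] with det -18.
Per unit decrease in water, x* moves by d = (-0.3333, 0.1111).
The basis stays optimal until canola reaches 0; allowable decrease = 84 kL.

84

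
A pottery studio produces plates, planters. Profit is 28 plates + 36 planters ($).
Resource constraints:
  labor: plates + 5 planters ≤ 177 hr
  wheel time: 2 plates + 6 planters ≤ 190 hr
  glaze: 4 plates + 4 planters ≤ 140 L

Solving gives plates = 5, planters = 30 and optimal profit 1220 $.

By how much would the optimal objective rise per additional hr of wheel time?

Check each constraint at x*: labor 155/177 (slack 22); wheel time 190/190 (tight); glaze 140/140 (tight).
Slack constraints have shadow price 0 (complementary slackness).
The binding rows give the dual system: 2·y_wheel time + 4·y_glaze = 28 and 6·y_wheel time + 4·y_glaze = 36.
This yields shadow prices y_wheel time = 2, y_glaze = 6.
Shadow price of wheel time = 2.

2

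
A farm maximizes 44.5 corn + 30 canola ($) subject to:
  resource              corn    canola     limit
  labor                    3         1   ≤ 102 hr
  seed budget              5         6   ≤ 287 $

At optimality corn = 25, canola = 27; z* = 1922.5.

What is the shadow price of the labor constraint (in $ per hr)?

9

Check each constraint at x*: labor 102/102 (tight); seed budget 287/287 (tight).
From A_Bᵀ y = c: 3·y_labor + 5·y_seed budget = 44.5; 1·y_labor + 6·y_seed budget = 30.
→ y_labor = 9 and y_seed budget = 3.5.
Shadow price of labor = 9.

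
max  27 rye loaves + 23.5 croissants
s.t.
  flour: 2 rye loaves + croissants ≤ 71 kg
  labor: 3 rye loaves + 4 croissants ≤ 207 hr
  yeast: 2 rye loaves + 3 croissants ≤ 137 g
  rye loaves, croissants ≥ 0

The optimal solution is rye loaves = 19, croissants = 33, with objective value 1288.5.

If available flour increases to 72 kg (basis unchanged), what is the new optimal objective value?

1297

Check each constraint at x*: flour 71/71 (tight); labor 189/207 (slack 18); yeast 137/137 (tight).
By complementary slackness, y = 0 for the non-binding constraint.
From A_Bᵀ y = c: 2·y_flour + 2·y_yeast = 27; 1·y_flour + 3·y_yeast = 23.5.
Solving: y_flour = 8.5, y_yeast = 5.
Δz = y_flour·Δb = 8.5 × (1) = 8.5, so new z* = 1288.5 + 8.5 = 1297.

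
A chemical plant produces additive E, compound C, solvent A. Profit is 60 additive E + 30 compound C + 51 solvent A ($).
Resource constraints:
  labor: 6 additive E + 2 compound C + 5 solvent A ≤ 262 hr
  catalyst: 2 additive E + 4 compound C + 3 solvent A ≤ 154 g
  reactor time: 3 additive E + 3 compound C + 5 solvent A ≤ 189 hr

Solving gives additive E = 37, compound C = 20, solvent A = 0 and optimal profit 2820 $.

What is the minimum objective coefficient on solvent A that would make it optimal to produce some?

Binding: labor and catalyst. Non-binding: reactor time (18 unused).
Since reactor time is not tight, its dual is 0.
From A_Bᵀ y = c: 6·y_labor + 2·y_catalyst = 60; 2·y_labor + 4·y_catalyst = 30.
→ y_labor = 9 and y_catalyst = 3.
solvent A enters the basis when its profit ≥ yᵀa₃ = 9·5 + 3·3 = 54.

54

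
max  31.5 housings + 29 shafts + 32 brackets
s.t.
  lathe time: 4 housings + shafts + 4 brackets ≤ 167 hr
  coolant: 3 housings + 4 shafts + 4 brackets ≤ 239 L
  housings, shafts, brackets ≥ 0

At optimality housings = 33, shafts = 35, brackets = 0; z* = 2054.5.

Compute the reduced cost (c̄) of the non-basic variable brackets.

-6

Check each constraint at x*: lathe time 167/167 (tight); coolant 239/239 (tight).
From A_Bᵀ y = c: 4·y_lathe time + 3·y_coolant = 31.5; 1·y_lathe time + 4·y_coolant = 29.
Solving: y_lathe time = 3, y_coolant = 6.5.
Reduced cost of brackets: c₃ − yᵀa₃ = 32 − (3·4 + 6.5·4) = 32 − 38 = -6.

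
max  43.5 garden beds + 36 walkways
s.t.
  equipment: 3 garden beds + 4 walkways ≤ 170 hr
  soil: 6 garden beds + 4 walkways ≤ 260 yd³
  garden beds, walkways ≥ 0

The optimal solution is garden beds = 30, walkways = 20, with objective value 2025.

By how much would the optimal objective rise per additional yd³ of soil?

5.5

Check each constraint at x*: equipment 170/170 (tight); soil 260/260 (tight).
The binding rows give the dual system: 3·y_equipment + 6·y_soil = 43.5 and 4·y_equipment + 4·y_soil = 36.
This yields shadow prices y_equipment = 3.5, y_soil = 5.5.
Shadow price of soil = 5.5.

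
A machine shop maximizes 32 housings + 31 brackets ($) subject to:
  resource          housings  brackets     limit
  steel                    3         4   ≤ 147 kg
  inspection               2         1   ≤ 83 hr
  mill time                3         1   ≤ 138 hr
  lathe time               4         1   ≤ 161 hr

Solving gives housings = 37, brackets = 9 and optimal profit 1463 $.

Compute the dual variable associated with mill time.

0

Check each constraint at x*: steel 147/147 (tight); inspection 83/83 (tight); mill time 120/138 (slack 18); lathe time 157/161 (slack 4).
Slack constraints have shadow price 0 (complementary slackness).
Dual feasibility on the basic columns requires 3·y_steel + 2·y_inspection = 32, 4·y_steel + 1·y_inspection = 31.
→ y_steel = 6 and y_inspection = 7.
Shadow price of mill time = 0.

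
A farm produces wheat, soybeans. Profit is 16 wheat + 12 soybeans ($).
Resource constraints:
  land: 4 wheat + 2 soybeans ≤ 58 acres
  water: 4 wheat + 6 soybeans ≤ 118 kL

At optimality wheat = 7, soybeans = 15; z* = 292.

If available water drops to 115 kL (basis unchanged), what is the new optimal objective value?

289

Check each constraint at x*: land 58/58 (tight); water 118/118 (tight).
Dual feasibility on the basic columns requires 4·y_land + 4·y_water = 16, 2·y_land + 6·y_water = 12.
Solving: y_land = 3, y_water = 1.
Δz = y_water·Δb = 1 × (-3) = -3, so new z* = 292 − 3 = 289.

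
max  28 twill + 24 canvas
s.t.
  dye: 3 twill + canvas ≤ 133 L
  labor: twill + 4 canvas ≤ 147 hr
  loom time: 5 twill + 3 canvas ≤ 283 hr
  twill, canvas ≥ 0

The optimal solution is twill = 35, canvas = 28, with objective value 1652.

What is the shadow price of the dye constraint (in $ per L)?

At the optimum: dye uses 133 of 133 (binding); labor uses 147 of 147 (binding); loom time uses 259 of 283 (slack = 24).
Slack constraints have shadow price 0 (complementary slackness).
Dual feasibility on the basic columns requires 3·y_dye + 1·y_labor = 28, 1·y_dye + 4·y_labor = 24.
Solving: y_dye = 8, y_labor = 4.
Shadow price of dye = 8.

8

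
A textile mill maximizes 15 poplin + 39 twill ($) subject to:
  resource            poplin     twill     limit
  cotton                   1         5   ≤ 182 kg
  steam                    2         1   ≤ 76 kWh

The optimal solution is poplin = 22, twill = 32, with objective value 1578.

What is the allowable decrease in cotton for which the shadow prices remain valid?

144

Binding constraints: cotton, steam. The basis is B = [[1,5],[2,1]] with det -9.
Per unit decrease in cotton, x* moves by d = (0.1111, -0.2222).
The basis stays optimal until twill reaches 0; allowable decrease = 144 kg.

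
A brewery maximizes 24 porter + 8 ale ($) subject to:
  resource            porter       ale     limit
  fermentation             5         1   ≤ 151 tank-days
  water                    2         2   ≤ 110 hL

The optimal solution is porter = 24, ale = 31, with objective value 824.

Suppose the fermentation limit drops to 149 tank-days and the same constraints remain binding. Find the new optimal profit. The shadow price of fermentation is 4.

816

Δb = -2, so new z* = 824 + (4)·(-2) = 824 − 8 = 816.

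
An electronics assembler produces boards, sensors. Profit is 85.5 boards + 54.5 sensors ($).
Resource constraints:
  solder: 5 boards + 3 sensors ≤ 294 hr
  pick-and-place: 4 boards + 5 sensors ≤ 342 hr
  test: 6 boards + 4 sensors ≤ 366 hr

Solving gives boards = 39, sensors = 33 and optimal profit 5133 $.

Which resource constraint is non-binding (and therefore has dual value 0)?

pick-and-place

solder: 294/294 (binding)
pick-and-place: 321/342 (slack 21)
test: 366/366 (binding)
By complementary slackness, a constraint with positive slack has shadow price 0 → pick-and-place.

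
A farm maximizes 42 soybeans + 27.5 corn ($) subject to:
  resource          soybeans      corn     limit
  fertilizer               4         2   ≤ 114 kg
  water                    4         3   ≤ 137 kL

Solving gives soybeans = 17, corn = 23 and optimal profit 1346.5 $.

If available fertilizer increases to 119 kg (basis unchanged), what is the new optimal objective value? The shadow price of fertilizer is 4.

Δb = 5, so new z* = 1346.5 + (4)·(5) = 1346.5 + 20 = 1366.5.

1366.5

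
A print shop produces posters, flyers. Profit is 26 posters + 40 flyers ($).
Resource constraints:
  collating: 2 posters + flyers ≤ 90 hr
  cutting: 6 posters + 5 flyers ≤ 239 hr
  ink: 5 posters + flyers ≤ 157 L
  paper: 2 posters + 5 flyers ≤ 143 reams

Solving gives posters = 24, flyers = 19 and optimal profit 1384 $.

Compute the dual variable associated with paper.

Check each constraint at x*: collating 67/90 (slack 23); cutting 239/239 (tight); ink 139/157 (slack 18); paper 143/143 (tight).
Since collating, ink are not tight, their duals are 0.
Dual feasibility on the basic columns requires 6·y_cutting + 2·y_paper = 26, 5·y_cutting + 5·y_paper = 40.
Solving: y_cutting = 2.5, y_paper = 5.5.
Shadow price of paper = 5.5.

5.5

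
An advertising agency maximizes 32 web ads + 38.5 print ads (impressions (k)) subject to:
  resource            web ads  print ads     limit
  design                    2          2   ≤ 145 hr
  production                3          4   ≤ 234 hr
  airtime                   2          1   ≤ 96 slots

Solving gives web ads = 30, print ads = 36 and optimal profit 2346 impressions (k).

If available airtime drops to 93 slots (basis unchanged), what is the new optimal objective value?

2338.5

Binding: production and airtime. Non-binding: design (13 unused).
Slack constraints have shadow price 0 (complementary slackness).
From A_Bᵀ y = c: 3·y_production + 2·y_airtime = 32; 4·y_production + 1·y_airtime = 38.5.
This yields shadow prices y_production = 9, y_airtime = 2.5.
Δz = y_airtime·Δb = 2.5 × (-3) = -7.5, so new z* = 2346 − 7.5 = 2338.5.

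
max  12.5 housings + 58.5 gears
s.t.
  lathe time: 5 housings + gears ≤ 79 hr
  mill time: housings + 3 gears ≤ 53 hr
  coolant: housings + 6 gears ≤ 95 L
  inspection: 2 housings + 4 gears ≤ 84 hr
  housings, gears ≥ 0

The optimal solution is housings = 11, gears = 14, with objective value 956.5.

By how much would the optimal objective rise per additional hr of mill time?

5.5

Binding: mill time and coolant. Non-binding: lathe time (10 unused), inspection (6 unused).
By complementary slackness, y = 0 for the non-binding constraints.
From A_Bᵀ y = c: 1·y_mill time + 1·y_coolant = 12.5; 3·y_mill time + 6·y_coolant = 58.5.
→ y_mill time = 5.5 and y_coolant = 7.
Shadow price of mill time = 5.5.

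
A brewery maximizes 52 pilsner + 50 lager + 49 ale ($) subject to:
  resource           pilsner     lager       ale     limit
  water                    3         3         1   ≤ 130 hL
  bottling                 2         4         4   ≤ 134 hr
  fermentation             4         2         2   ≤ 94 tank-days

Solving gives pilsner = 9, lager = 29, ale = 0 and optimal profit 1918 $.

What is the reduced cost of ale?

Binding: bottling and fermentation. Non-binding: water (16 unused).
Slack constraints have shadow price 0 (complementary slackness).
From A_Bᵀ y = c: 2·y_bottling + 4·y_fermentation = 52; 4·y_bottling + 2·y_fermentation = 50.
→ y_bottling = 8 and y_fermentation = 9.
Reduced cost of ale: c₃ − yᵀa₃ = 49 − (8·4 + 9·2) = 49 − 50 = -1.

-1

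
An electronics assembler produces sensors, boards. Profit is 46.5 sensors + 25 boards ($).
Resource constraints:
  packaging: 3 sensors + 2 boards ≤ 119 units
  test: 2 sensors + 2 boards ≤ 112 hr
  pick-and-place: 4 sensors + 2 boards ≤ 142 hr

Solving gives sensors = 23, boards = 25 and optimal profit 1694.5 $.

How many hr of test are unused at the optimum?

test used = 2·23 + 2·25 = 96; slack = 112 − 96 = 16.

16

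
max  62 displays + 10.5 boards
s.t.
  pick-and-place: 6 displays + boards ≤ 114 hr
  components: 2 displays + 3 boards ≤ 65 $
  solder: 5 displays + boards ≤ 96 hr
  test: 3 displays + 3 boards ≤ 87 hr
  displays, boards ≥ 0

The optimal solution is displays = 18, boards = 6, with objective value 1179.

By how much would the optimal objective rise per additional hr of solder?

At the optimum: pick-and-place uses 114 of 114 (binding); components uses 54 of 65 (slack = 11); solder uses 96 of 96 (binding); test uses 72 of 87 (slack = 15).
By complementary slackness, y = 0 for the non-binding constraints.
Dual feasibility on the basic columns requires 6·y_pick-and-place + 5·y_solder = 62, 1·y_pick-and-place + 1·y_solder = 10.5.
This yields shadow prices y_pick-and-place = 9.5, y_solder = 1.
Shadow price of solder = 1.

1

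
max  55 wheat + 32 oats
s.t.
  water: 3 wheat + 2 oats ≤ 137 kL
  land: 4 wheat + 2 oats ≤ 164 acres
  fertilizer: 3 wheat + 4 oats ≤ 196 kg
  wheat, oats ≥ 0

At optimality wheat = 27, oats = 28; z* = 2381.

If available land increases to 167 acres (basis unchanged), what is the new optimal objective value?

2402

At the optimum: water uses 137 of 137 (binding); land uses 164 of 164 (binding); fertilizer uses 193 of 196 (slack = 3).
Since fertilizer is not tight, its dual is 0.
Dual feasibility on the basic columns requires 3·y_water + 4·y_land = 55, 2·y_water + 2·y_land = 32.
→ y_water = 9 and y_land = 7.
Δz = y_land·Δb = 7 × (3) = 21, so new z* = 2381 + 21 = 2402.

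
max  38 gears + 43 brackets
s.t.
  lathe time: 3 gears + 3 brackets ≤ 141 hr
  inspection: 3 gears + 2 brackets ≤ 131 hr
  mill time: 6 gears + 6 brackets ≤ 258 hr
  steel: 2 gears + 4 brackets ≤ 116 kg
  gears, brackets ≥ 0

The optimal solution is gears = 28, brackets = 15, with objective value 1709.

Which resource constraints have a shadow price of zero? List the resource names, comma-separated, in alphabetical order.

lathe time: 129/141 (slack 12)
inspection: 114/131 (slack 17)
mill time: 258/258 (binding)
steel: 116/116 (binding)
By complementary slackness, a constraint with positive slack has shadow price 0 → inspection, lathe time.

inspection, lathe time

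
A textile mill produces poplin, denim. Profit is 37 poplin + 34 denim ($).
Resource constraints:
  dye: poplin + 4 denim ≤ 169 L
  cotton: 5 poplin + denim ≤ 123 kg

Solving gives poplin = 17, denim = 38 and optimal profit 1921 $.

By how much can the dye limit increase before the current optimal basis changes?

Binding constraints: dye, cotton. The basis is B = [[1,4],[5,1]] with det -19.
Per unit increase in dye, x* moves by d = (-0.0526, 0.2632).
The basis stays optimal until poplin reaches 0; allowable increase = 323 L.

323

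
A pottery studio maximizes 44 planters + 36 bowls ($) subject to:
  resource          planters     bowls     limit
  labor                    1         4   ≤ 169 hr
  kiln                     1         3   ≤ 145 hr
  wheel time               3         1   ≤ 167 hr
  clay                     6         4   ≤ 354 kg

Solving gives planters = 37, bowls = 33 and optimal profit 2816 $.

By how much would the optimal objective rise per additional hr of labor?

2

Binding: labor and clay. Non-binding: kiln (9 unused), wheel time (23 unused).
Slack constraints have shadow price 0 (complementary slackness).
From A_Bᵀ y = c: 1·y_labor + 6·y_clay = 44; 4·y_labor + 4·y_clay = 36.
Solving: y_labor = 2, y_clay = 7.
Shadow price of labor = 2.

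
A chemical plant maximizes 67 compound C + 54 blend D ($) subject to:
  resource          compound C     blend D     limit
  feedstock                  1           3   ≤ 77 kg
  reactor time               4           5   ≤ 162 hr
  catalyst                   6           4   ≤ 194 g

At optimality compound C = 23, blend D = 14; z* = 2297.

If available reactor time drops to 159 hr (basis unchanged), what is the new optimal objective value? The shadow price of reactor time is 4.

2285

Δb = -3, so new z* = 2297 + (4)·(-3) = 2297 − 12 = 2285.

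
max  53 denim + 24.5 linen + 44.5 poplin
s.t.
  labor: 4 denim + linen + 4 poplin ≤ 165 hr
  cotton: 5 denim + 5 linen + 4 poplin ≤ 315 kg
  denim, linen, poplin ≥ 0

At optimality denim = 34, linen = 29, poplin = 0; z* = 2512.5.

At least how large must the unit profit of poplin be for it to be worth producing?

At the optimum: labor uses 165 of 165 (binding); cotton uses 315 of 315 (binding).
Dual feasibility on the basic columns requires 4·y_labor + 5·y_cotton = 53, 1·y_labor + 5·y_cotton = 24.5.
Solving: y_labor = 9.5, y_cotton = 3.
poplin enters the basis when its profit ≥ yᵀa₃ = 9.5·4 + 3·4 = 50.

50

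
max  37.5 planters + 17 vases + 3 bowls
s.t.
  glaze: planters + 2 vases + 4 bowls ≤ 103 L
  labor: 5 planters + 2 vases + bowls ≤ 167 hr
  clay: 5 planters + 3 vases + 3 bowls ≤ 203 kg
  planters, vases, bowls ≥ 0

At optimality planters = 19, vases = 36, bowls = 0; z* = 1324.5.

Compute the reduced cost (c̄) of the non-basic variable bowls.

-8.5

Binding: labor and clay. Non-binding: glaze (12 unused).
Since glaze is not tight, its dual is 0.
From A_Bᵀ y = c: 5·y_labor + 5·y_clay = 37.5; 2·y_labor + 3·y_clay = 17.
This yields shadow prices y_labor = 5.5, y_clay = 2.
Reduced cost of bowls: c₃ − yᵀa₃ = 3 − (5.5·1 + 2·3) = 3 − 11.5 = -8.5.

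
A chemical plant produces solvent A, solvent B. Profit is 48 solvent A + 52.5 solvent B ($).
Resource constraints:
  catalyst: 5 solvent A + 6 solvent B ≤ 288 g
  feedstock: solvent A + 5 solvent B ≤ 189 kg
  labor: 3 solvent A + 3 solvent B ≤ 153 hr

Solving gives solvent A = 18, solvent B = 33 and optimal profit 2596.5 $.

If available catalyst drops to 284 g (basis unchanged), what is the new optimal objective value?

2578.5

At the optimum: catalyst uses 288 of 288 (binding); feedstock uses 183 of 189 (slack = 6); labor uses 153 of 153 (binding).
By complementary slackness, y = 0 for the non-binding constraint.
From A_Bᵀ y = c: 5·y_catalyst + 3·y_labor = 48; 6·y_catalyst + 3·y_labor = 52.5.
This yields shadow prices y_catalyst = 4.5, y_labor = 8.5.
Δz = y_catalyst·Δb = 4.5 × (-4) = -18, so new z* = 2596.5 − 18 = 2578.5.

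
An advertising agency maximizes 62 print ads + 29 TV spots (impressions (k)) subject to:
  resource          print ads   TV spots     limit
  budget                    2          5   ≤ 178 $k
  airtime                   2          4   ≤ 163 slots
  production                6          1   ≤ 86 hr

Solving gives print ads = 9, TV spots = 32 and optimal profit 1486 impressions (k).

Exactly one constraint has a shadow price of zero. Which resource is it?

budget: 178/178 (binding)
airtime: 146/163 (slack 17)
production: 86/86 (binding)
By complementary slackness, a constraint with positive slack has shadow price 0 → airtime.

airtime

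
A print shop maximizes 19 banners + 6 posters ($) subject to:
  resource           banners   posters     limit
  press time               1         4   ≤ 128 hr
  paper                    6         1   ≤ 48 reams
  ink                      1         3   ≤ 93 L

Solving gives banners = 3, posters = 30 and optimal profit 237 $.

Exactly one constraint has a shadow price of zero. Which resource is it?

press time: 123/128 (slack 5)
paper: 48/48 (binding)
ink: 93/93 (binding)
By complementary slackness, a constraint with positive slack has shadow price 0 → press time.

press time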